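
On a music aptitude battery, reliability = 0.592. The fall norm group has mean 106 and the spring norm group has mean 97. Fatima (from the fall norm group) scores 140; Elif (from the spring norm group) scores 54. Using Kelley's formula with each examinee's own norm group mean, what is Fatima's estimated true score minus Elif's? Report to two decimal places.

T̂_Fatima = 0.592(140) + 0.408(106) = 126.1280
T̂_Elif = 0.592(54) + 0.408(97) = 71.5440
Difference = 126.1280 − 71.5440 = 54.5840

54.58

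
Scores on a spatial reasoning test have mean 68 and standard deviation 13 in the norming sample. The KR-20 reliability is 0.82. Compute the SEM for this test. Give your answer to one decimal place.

SEM = SD · √(1 − ρ) = 13 × √0.18 = 13 × 0.4243 = 5.515

5.5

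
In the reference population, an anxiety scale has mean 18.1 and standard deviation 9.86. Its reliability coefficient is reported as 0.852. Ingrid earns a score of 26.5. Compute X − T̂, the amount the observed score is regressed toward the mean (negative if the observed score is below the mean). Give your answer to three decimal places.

1.243

Weight the observed score by reliability and the mean by (1 − reliability): T̂ = 0.852·26.5 + 0.148·18.1 = 22.5780 + 2.6788 = 25.25680.
X − T̂ = 26.5 − 25.2568 = 1.2432 → 1.243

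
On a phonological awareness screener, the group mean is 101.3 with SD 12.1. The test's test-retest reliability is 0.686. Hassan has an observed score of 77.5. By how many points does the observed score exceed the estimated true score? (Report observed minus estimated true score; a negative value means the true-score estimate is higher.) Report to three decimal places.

-7.473

T̂ = ρX + (1 − ρ)μ
  = 0.686 × 77.5 + 0.314 × 101.3
  = 53.1650 + 31.8082
  = 84.97320
  ≈ 84.9732
X − T̂ = 77.5 − 84.9732 = -7.4732 → -7.473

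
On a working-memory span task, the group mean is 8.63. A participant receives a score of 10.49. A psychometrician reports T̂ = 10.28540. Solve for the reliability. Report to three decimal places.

T̂ = ρX + (1 − ρ)μ  ⇒  T̂ − μ = ρ(X − μ)
ρ = (T̂ − μ)/(X − μ) = (10.28540 − 8.63) / (10.49 − 8.63) = 1.65540 / 1.86 = 0.89000

0.890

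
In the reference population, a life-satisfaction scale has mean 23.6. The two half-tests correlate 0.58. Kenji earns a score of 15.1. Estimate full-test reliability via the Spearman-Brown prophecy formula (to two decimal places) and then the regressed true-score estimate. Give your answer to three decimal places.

Spearman-Brown: ρ = 2r/(1 + r) = 2(0.58)/(1 + 0.58) = 1.160/1.58 = 0.7342 → 0.73
T̂ = 0.73(15.1) + 0.27(23.6) = 11.023 + 6.372 = 17.3950 → 17.395

17.395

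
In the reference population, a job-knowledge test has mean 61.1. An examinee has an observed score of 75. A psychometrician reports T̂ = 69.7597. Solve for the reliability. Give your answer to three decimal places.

T̂ = ρX + (1 − ρ)μ  ⇒  T̂ − μ = ρ(X − μ)
ρ = (T̂ − μ)/(X − μ) = (69.7597 − 61.1) / (75 − 61.1) = 8.6597 / 13.9 = 0.62300

0.623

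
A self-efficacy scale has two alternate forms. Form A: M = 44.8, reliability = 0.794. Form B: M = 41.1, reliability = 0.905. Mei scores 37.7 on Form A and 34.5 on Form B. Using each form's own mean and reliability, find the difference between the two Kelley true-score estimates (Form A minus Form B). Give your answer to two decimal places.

T̂_A = 0.794(37.7) + 0.206(44.8) = 39.1626
T̂_B = 0.905(34.5) + 0.095(41.1) = 35.1270
T̂_A − T̂_B = 4.0356

4.04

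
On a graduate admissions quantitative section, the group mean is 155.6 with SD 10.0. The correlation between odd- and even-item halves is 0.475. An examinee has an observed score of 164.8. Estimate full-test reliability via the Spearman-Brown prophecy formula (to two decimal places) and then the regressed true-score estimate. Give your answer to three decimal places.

161.488

Spearman-Brown: ρ = 2r/(1 + r) = 2(0.475)/(1 + 0.475) = 0.9500/1.475 = 0.6441 → 0.64
Weight the observed score by reliability and the mean by (1 − reliability): T̂ = 0.64·164.8 + 0.36·155.6 = 105.472 + 56.016 = 161.4880.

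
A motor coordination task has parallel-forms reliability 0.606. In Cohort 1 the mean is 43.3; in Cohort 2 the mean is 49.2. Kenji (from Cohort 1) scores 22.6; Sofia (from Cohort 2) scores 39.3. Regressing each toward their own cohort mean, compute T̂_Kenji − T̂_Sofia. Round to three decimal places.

-12.445

T̂_Kenji = 0.606(22.6) + 0.394(43.3) = 30.75580
T̂_Sofia = 0.606(39.3) + 0.394(49.2) = 43.20060
Difference = 30.75580 − 43.20060 = -12.44480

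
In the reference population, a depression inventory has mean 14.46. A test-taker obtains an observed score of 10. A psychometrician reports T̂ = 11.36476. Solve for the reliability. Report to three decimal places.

T̂ = ρX + (1 − ρ)μ  ⇒  T̂ − μ = ρ(X − μ)
ρ = (T̂ − μ)/(X − μ) = (11.36476 − 14.46) / (10 − 14.46) = -3.09524 / -4.46 = 0.69400

0.694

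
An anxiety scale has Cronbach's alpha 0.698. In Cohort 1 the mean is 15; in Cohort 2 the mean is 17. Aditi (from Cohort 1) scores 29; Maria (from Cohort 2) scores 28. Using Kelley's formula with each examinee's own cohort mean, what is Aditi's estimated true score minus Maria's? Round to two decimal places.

T̂_Aditi = 0.698(29) + 0.302(15) = 24.7720
T̂_Maria = 0.698(28) + 0.302(17) = 24.6780
Difference = 24.7720 − 24.6780 = 0.0940

0.09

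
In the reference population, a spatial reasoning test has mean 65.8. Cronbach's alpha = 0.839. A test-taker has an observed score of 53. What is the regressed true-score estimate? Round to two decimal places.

Weight the observed score by reliability and the mean by (1 − reliability): T̂ = 0.839·53 + 0.161·65.8 = 44.467 + 10.5938 = 55.061.

55.06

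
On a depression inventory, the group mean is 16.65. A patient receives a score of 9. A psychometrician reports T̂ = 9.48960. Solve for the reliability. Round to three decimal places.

0.936

T̂ = ρX + (1 − ρ)μ  ⇒  T̂ − μ = ρ(X − μ)
ρ = (T̂ − μ)/(X − μ) = (9.48960 − 16.65) / (9 − 16.65) = -7.16040 / -7.65 = 0.93600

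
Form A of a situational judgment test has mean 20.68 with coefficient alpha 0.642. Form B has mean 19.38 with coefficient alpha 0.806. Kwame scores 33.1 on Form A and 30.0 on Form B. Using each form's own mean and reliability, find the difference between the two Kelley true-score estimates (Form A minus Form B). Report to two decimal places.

T̂_A = 0.642(33.1) + 0.358(20.68) = 28.6536
T̂_B = 0.806(30.0) + 0.194(19.38) = 27.9397
T̂_A − T̂_B = 0.7139

0.71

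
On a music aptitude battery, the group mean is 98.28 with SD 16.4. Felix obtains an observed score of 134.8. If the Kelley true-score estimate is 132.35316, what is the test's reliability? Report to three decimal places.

0.933

T̂ = ρX + (1 − ρ)μ  ⇒  T̂ − μ = ρ(X − μ)
ρ = (T̂ − μ)/(X − μ) = (132.35316 − 98.28) / (134.8 − 98.28) = 34.07316 / 36.52 = 0.93300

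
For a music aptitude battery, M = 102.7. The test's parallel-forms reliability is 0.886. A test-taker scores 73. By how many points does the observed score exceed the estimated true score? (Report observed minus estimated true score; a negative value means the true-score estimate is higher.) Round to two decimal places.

-3.39

Kelley's formula gives T̂ = 0.886·73 + 0.114·102.7 = 64.678 + 11.7078 = 76.3858.
X − T̂ = 73 − 76.386 = -3.386 → -3.39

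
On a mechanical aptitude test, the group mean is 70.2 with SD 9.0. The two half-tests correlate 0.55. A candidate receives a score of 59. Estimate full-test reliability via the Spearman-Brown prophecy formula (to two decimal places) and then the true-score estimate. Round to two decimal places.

62.25

Spearman-Brown: ρ = 2r/(1 + r) = 2(0.55)/(1 + 0.55) = 1.100/1.55 = 0.7097 → 0.71
T̂ = 0.71(59) + 0.29(70.2) = 41.89 + 20.358 = 62.248 → 62.25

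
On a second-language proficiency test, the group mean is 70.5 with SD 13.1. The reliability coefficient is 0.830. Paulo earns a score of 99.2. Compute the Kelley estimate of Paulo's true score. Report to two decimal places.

94.32

Regress the observed score toward the mean by the unreliability: T̂ = 0.830·99.2 + 0.170·70.5 = 82.3360 + 11.9850 = 94.321.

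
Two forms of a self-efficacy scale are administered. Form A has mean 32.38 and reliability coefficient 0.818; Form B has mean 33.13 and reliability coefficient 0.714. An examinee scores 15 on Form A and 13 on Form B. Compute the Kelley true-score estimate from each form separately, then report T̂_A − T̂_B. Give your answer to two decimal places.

T̂_A = 0.818(15) + 0.182(32.38) = 18.1632
T̂_B = 0.714(13) + 0.286(33.13) = 18.7572
T̂_A − T̂_B = -0.5940

-0.59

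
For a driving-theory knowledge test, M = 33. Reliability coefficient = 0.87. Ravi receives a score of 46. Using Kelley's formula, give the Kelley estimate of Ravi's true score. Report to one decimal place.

T̂ = 0.87(46) + 0.13(33) = 40.02 + 4.29 = 44.31 → 44.3

44.3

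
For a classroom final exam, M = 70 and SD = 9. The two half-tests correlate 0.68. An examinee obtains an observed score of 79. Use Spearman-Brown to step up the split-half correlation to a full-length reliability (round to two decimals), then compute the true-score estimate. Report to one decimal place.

Spearman-Brown: ρ = 2r/(1 + r) = 2(0.68)/(1 + 0.68) = 1.360/1.68 = 0.8095 → 0.81
Weight the observed score by reliability and the mean by (1 − reliability): T̂ = 0.81·79 + 0.19·70 = 63.99 + 13.30 = 77.29.

77.3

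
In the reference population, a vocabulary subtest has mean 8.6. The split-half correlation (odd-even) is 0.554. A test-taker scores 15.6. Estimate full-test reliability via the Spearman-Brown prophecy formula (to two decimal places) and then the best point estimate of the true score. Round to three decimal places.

Spearman-Brown: ρ = 2r/(1 + r) = 2(0.554)/(1 + 0.554) = 1.1080/1.554 = 0.7130 → 0.71
T̂ = 0.71(15.6) + 0.29(8.6) = 11.076 + 2.494 = 13.5700 → 13.570

13.570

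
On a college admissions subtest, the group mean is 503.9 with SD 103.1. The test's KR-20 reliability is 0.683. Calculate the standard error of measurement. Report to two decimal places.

58.05

SEM = SD · √(1 − ρ) = 103.1 × √0.317 = 103.1 × 0.5630 = 58.048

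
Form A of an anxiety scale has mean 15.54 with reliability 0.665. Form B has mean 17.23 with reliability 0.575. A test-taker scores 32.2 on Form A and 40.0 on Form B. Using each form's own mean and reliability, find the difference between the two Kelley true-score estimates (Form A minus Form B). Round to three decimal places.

-3.704

T̂_A = 0.665(32.2) + 0.335(15.54) = 26.61890
T̂_B = 0.575(40.0) + 0.425(17.23) = 30.32275
T̂_A − T̂_B = -3.70385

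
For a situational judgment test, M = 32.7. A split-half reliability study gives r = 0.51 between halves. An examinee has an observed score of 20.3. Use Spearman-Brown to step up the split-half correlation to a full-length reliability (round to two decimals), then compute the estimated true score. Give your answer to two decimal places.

24.27

Spearman-Brown: ρ = 2r/(1 + r) = 2(0.51)/(1 + 0.51) = 1.020/1.51 = 0.6755 → 0.68
Weight the observed score by reliability and the mean by (1 − reliability): T̂ = 0.68·20.3 + 0.32·32.7 = 13.804 + 10.464 = 24.268.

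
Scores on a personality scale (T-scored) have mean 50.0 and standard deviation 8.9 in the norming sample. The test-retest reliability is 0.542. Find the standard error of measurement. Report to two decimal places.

6.02

SEM = SD · √(1 − ρ) = 8.9 × √0.458 = 8.9 × 0.6768 = 6.023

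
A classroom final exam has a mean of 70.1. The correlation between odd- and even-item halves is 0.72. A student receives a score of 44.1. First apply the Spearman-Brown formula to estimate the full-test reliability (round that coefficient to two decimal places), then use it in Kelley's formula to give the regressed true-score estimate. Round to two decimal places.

48.26

Spearman-Brown: ρ = 2r/(1 + r) = 2(0.72)/(1 + 0.72) = 1.440/1.72 = 0.8372 → 0.84
T̂ = 0.84(44.1) + 0.16(70.1) = 37.044 + 11.216 = 48.260 → 48.26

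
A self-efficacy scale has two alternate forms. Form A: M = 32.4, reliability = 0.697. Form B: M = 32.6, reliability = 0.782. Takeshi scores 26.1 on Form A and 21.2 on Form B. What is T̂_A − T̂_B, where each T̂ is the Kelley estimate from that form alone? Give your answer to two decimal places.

4.32

T̂_A = 0.697(26.1) + 0.303(32.4) = 28.0089
T̂_B = 0.782(21.2) + 0.218(32.6) = 23.6852
T̂_A − T̂_B = 4.3237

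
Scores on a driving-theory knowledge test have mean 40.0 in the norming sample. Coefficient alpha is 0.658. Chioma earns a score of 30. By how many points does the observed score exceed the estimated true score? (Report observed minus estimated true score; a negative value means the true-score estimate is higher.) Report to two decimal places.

-3.42

T̂ = ρX + (1 − ρ)μ
  = 0.658 × 30 + 0.342 × 40.0
  = 19.740 + 13.6800
  = 33.4200
  ≈ 33.420
X − T̂ = 30 − 33.420 = -3.420 → -3.42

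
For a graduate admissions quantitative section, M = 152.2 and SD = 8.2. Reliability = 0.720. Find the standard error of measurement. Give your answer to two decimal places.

4.34

SEM = SD · √(1 − ρ) = 8.2 × √0.280 = 8.2 × 0.5292 = 4.339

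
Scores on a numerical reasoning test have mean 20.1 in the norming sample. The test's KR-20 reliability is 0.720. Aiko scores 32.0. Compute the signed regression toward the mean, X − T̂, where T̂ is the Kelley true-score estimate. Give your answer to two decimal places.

3.33

T̂ = ρX + (1 − ρ)μ
  = 0.720 × 32.0 + 0.280 × 20.1
  = 23.0400 + 5.6280
  = 28.6680
  ≈ 28.668
X − T̂ = 32.0 − 28.668 = 3.332 → 3.33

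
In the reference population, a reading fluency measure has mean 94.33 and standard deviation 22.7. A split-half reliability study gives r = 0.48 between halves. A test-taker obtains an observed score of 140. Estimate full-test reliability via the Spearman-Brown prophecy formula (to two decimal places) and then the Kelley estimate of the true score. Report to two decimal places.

124.02

Spearman-Brown: ρ = 2r/(1 + r) = 2(0.48)/(1 + 0.48) = 0.960/1.48 = 0.6486 → 0.65
T̂ = 0.65(140) + 0.35(94.33) = 91.00 + 33.0155 = 124.016 → 124.02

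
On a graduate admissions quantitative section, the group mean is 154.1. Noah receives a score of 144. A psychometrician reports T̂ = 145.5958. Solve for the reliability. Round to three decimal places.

T̂ = ρX + (1 − ρ)μ  ⇒  T̂ − μ = ρ(X − μ)
ρ = (T̂ − μ)/(X − μ) = (145.5958 − 154.1) / (144 − 154.1) = -8.5042 / -10.1 = 0.84200

0.842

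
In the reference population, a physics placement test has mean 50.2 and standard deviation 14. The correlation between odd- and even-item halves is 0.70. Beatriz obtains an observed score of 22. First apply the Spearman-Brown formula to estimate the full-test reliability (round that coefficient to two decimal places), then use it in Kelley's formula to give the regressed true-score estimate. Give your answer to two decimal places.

Spearman-Brown: ρ = 2r/(1 + r) = 2(0.70)/(1 + 0.70) = 1.400/1.70 = 0.8235 → 0.82
T̂ = 0.82(22) + 0.18(50.2) = 18.04 + 9.036 = 27.076 → 27.08

27.08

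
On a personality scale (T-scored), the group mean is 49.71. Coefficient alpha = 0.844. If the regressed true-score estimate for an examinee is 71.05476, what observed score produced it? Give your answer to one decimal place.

T̂ = ρX + (1 − ρ)μ  ⇒  X = (T̂ − (1 − ρ)μ) / ρ
X = (71.05476 − 0.156 × 49.71) / 0.844 = (71.05476 − 7.75476) / 0.844 = 63.30000 / 0.844 = 75.000

75.0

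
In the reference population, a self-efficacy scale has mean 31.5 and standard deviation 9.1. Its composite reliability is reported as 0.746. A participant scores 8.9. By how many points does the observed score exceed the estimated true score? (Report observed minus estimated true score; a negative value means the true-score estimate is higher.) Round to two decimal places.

T̂ = ρX + (1 − ρ)μ
  = 0.746 × 8.9 + 0.254 × 31.5
  = 6.6394 + 8.0010
  = 14.6404
  ≈ 14.640
X − T̂ = 8.9 − 14.640 = -5.740 → -5.74

-5.74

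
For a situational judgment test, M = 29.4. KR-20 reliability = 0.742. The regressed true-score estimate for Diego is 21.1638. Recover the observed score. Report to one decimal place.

T̂ = ρX + (1 − ρ)μ  ⇒  X = (T̂ − (1 − ρ)μ) / ρ
X = (21.1638 − 0.258 × 29.4) / 0.742 = (21.1638 − 7.5852) / 0.742 = 13.5786 / 0.742 = 18.300

18.3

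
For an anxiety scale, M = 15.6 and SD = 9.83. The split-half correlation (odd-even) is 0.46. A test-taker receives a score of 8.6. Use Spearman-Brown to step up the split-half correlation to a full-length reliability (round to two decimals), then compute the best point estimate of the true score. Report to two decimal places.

Spearman-Brown: ρ = 2r/(1 + r) = 2(0.46)/(1 + 0.46) = 0.920/1.46 = 0.6301 → 0.63
Regress the observed score toward the mean by the unreliability: T̂ = 0.63·8.6 + 0.37·15.6 = 5.418 + 5.772 = 11.190.

11.19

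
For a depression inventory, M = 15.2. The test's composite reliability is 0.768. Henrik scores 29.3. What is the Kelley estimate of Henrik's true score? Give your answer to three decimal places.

26.029

Weight the observed score by reliability and the mean by (1 − reliability): T̂ = 0.768·29.3 + 0.232·15.2 = 22.5024 + 3.5264 = 26.0288.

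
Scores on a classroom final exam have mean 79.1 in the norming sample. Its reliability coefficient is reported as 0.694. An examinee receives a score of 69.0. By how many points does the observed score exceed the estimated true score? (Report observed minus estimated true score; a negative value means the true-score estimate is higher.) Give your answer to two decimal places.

-3.09

Kelley's formula gives T̂ = 0.694·69.0 + 0.306·79.1 = 47.8860 + 24.2046 = 72.0906.
X − T̂ = 69.0 − 72.091 = -3.091 → -3.09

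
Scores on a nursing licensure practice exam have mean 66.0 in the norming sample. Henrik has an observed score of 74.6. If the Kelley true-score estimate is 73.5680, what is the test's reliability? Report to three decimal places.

T̂ = ρX + (1 − ρ)μ  ⇒  T̂ − μ = ρ(X − μ)
ρ = (T̂ − μ)/(X − μ) = (73.5680 − 66.0) / (74.6 − 66.0) = 7.5680 / 8.6 = 0.88000

0.880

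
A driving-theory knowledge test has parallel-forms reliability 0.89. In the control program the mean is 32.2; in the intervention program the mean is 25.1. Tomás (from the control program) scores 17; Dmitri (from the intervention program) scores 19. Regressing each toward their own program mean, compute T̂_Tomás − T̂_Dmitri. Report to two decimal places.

T̂_Tomás = 0.89(17) + 0.11(32.2) = 18.6720
T̂_Dmitri = 0.89(19) + 0.11(25.1) = 19.6710
Difference = 18.6720 − 19.6710 = -0.9990

-1.00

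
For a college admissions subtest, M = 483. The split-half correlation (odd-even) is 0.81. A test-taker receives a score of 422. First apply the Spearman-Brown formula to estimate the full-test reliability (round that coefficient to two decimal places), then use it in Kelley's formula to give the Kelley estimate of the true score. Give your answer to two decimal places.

Spearman-Brown: ρ = 2r/(1 + r) = 2(0.81)/(1 + 0.81) = 1.620/1.81 = 0.8950 → 0.90
T̂ = 0.90(422) + 0.10(483) = 379.80 + 48.30 = 428.100 → 428.10

428.10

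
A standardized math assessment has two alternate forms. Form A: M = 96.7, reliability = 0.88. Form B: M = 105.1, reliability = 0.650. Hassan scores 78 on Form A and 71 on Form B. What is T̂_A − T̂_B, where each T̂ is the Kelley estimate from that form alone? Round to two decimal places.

T̂_A = 0.88(78) + 0.12(96.7) = 80.2440
T̂_B = 0.650(71) + 0.350(105.1) = 82.9350
T̂_A − T̂_B = -2.6910

-2.69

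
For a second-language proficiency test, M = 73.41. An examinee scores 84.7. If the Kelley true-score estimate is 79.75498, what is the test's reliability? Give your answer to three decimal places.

0.562

T̂ = ρX + (1 − ρ)μ  ⇒  T̂ − μ = ρ(X − μ)
ρ = (T̂ − μ)/(X − μ) = (79.75498 − 73.41) / (84.7 − 73.41) = 6.34498 / 11.29 = 0.56200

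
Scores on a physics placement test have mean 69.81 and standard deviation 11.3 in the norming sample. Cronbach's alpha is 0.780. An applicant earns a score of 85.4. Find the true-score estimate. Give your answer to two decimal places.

T̂ = ρX + (1 − ρ)μ
  = 0.780 × 85.4 + 0.220 × 69.81
  = 66.6120 + 15.35820
  = 81.970
  ≈ 81.97

81.97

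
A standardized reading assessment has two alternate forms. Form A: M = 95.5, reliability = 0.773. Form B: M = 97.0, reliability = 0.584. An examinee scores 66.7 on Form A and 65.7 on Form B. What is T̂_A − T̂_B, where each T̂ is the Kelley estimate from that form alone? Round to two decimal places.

-5.48

T̂_A = 0.773(66.7) + 0.227(95.5) = 73.2376
T̂_B = 0.584(65.7) + 0.416(97.0) = 78.7208
T̂_A − T̂_B = -5.4832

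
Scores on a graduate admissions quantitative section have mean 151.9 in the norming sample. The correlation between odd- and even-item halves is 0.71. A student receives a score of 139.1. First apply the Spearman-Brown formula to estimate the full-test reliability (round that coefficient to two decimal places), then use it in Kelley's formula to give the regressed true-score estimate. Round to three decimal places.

141.276

Spearman-Brown: ρ = 2r/(1 + r) = 2(0.71)/(1 + 0.71) = 1.420/1.71 = 0.8304 → 0.83
Regress the observed score toward the mean by the unreliability: T̂ = 0.83·139.1 + 0.17·151.9 = 115.453 + 25.823 = 141.2760.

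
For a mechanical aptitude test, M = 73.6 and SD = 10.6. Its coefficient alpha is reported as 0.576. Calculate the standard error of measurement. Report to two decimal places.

6.90

SEM = SD · √(1 − ρ) = 10.6 × √0.424 = 10.6 × 0.6512 = 6.902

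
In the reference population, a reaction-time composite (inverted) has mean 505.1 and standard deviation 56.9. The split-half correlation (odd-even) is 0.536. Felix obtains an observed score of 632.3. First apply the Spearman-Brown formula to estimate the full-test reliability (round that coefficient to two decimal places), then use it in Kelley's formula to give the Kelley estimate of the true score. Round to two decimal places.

594.14

Spearman-Brown: ρ = 2r/(1 + r) = 2(0.536)/(1 + 0.536) = 1.0720/1.536 = 0.6979 → 0.70
T̂ = 0.70(632.3) + 0.30(505.1) = 442.610 + 151.530 = 594.140 → 594.14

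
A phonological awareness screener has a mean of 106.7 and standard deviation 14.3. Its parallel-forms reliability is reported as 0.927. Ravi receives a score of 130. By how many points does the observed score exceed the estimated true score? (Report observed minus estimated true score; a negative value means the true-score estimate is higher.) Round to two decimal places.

1.70

T̂ = ρX + (1 − ρ)μ
  = 0.927 × 130 + 0.073 × 106.7
  = 120.510 + 7.7891
  = 128.2991
  ≈ 128.299
X − T̂ = 130 − 128.299 = 1.701 → 1.70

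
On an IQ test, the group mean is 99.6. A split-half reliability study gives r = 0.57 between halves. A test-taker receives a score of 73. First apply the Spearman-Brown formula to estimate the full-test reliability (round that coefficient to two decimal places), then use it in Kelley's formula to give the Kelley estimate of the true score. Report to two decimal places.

Spearman-Brown: ρ = 2r/(1 + r) = 2(0.57)/(1 + 0.57) = 1.140/1.57 = 0.7261 → 0.73
T̂ = 0.73(73) + 0.27(99.6) = 53.29 + 26.892 = 80.182 → 80.18

80.18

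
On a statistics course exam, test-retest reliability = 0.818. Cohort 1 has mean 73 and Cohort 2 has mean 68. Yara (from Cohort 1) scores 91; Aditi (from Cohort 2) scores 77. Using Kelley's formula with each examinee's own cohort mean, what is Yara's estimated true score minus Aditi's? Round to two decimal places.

12.36

T̂_Yara = 0.818(91) + 0.182(73) = 87.7240
T̂_Aditi = 0.818(77) + 0.182(68) = 75.3620
Difference = 87.7240 − 75.3620 = 12.3620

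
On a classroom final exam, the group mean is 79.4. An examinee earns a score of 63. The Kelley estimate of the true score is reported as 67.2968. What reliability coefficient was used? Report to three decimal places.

0.738

T̂ = ρX + (1 − ρ)μ  ⇒  T̂ − μ = ρ(X − μ)
ρ = (T̂ − μ)/(X − μ) = (67.2968 − 79.4) / (63 − 79.4) = -12.1032 / -16.4 = 0.73800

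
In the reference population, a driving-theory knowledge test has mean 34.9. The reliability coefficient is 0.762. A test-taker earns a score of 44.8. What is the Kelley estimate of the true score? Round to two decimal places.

T̂ = 0.762(44.8) + 0.238(34.9) = 34.1376 + 8.3062 = 42.444 → 42.44

42.44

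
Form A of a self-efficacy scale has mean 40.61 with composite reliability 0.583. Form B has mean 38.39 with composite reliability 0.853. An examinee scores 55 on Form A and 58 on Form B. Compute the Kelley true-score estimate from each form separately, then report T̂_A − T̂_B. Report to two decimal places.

T̂_A = 0.583(55) + 0.417(40.61) = 48.9994
T̂_B = 0.853(58) + 0.147(38.39) = 55.1173
T̂_A − T̂_B = -6.1180

-6.12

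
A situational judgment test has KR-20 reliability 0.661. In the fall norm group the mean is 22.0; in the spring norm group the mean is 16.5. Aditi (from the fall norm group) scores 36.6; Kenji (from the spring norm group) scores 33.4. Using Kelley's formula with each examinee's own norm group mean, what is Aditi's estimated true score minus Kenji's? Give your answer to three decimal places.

T̂_Aditi = 0.661(36.6) + 0.339(22.0) = 31.65060
T̂_Kenji = 0.661(33.4) + 0.339(16.5) = 27.67090
Difference = 31.65060 − 27.67090 = 3.97970

3.980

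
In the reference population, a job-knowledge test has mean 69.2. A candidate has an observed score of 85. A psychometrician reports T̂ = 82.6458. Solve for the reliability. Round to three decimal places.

0.851

T̂ = ρX + (1 − ρ)μ  ⇒  T̂ − μ = ρ(X − μ)
ρ = (T̂ − μ)/(X − μ) = (82.6458 − 69.2) / (85 − 69.2) = 13.4458 / 15.8 = 0.85100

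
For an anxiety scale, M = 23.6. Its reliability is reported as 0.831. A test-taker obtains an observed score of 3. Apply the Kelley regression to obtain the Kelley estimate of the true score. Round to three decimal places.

6.481

Regress the observed score toward the mean by the unreliability: T̂ = 0.831·3 + 0.169·23.6 = 2.493 + 3.9884 = 6.4814.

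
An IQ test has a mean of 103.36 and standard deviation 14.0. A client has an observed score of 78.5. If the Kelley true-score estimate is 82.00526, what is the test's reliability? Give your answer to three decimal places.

0.859

T̂ = ρX + (1 − ρ)μ  ⇒  T̂ − μ = ρ(X − μ)
ρ = (T̂ − μ)/(X − μ) = (82.00526 − 103.36) / (78.5 − 103.36) = -21.35474 / -24.86 = 0.85900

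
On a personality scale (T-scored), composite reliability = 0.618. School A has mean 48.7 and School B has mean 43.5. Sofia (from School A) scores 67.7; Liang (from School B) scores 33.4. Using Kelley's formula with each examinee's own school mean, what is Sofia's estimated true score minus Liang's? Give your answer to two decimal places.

T̂_Sofia = 0.618(67.7) + 0.382(48.7) = 60.4420
T̂_Liang = 0.618(33.4) + 0.382(43.5) = 37.2582
Difference = 60.4420 − 37.2582 = 23.1838

23.18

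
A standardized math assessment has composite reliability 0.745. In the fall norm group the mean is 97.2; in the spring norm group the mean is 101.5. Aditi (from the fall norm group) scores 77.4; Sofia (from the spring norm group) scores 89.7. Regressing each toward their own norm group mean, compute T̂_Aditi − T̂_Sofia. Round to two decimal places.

-10.26

T̂_Aditi = 0.745(77.4) + 0.255(97.2) = 82.4490
T̂_Sofia = 0.745(89.7) + 0.255(101.5) = 92.7090
Difference = 82.4490 − 92.7090 = -10.2600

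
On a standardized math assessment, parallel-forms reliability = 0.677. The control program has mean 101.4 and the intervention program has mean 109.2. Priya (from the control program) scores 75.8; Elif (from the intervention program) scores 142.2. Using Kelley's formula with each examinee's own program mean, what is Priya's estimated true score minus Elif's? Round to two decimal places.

T̂_Priya = 0.677(75.8) + 0.323(101.4) = 84.0688
T̂_Elif = 0.677(142.2) + 0.323(109.2) = 131.5410
Difference = 84.0688 − 131.5410 = -47.4722

-47.47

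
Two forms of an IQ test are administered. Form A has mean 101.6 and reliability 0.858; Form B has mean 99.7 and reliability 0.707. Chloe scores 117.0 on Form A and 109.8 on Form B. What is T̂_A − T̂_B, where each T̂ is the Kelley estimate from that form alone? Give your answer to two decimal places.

7.97

T̂_A = 0.858(117.0) + 0.142(101.6) = 114.8132
T̂_B = 0.707(109.8) + 0.293(99.7) = 106.8407
T̂_A − T̂_B = 7.9725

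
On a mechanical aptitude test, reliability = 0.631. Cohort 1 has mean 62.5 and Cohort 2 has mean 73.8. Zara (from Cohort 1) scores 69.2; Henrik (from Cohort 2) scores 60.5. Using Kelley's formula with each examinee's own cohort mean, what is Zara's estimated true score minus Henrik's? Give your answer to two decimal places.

T̂_Zara = 0.631(69.2) + 0.369(62.5) = 66.7277
T̂_Henrik = 0.631(60.5) + 0.369(73.8) = 65.4077
Difference = 66.7277 − 65.4077 = 1.3200

1.32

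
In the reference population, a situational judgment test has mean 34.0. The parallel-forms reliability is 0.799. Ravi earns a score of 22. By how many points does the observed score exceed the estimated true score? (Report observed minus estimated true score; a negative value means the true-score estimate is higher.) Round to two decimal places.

T̂ = ρX + (1 − ρ)μ
  = 0.799 × 22 + 0.201 × 34.0
  = 17.578 + 6.8340
  = 24.4120
  ≈ 24.412
X − T̂ = 22 − 24.412 = -2.412 → -2.41

-2.41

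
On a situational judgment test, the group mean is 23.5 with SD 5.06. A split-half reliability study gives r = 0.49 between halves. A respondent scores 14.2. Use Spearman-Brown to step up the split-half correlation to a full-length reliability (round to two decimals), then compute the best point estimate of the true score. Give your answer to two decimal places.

17.36

Spearman-Brown: ρ = 2r/(1 + r) = 2(0.49)/(1 + 0.49) = 0.980/1.49 = 0.6577 → 0.66
Weight the observed score by reliability and the mean by (1 − reliability): T̂ = 0.66·14.2 + 0.34·23.5 = 9.372 + 7.990 = 17.362.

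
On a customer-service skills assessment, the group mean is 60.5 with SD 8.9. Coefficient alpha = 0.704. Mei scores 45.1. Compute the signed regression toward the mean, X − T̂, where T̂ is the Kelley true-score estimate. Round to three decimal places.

T̂ = ρX + (1 − ρ)μ
  = 0.704 × 45.1 + 0.296 × 60.5
  = 31.7504 + 17.9080
  = 49.65840
  ≈ 49.6584
X − T̂ = 45.1 − 49.6584 = -4.5584 → -4.558

-4.558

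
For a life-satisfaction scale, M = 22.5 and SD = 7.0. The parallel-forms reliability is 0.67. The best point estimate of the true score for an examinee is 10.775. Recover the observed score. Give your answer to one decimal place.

T̂ = ρX + (1 − ρ)μ  ⇒  X = (T̂ − (1 − ρ)μ) / ρ
X = (10.775 − 0.33 × 22.5) / 0.67 = (10.775 − 7.425) / 0.67 = 3.350 / 0.67 = 5.000

5.0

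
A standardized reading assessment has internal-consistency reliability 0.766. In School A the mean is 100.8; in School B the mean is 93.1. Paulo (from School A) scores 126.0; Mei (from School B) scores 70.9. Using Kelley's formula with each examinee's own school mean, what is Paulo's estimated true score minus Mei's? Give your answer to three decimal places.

T̂_Paulo = 0.766(126.0) + 0.234(100.8) = 120.10320
T̂_Mei = 0.766(70.9) + 0.234(93.1) = 76.09480
Difference = 120.10320 − 76.09480 = 44.00840

44.008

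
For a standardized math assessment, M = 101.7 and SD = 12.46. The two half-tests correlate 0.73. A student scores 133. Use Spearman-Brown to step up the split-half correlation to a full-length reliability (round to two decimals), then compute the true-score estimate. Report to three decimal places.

127.992

Spearman-Brown: ρ = 2r/(1 + r) = 2(0.73)/(1 + 0.73) = 1.460/1.73 = 0.8439 → 0.84
T̂ = 0.84(133) + 0.16(101.7) = 111.72 + 16.272 = 127.9920 → 127.992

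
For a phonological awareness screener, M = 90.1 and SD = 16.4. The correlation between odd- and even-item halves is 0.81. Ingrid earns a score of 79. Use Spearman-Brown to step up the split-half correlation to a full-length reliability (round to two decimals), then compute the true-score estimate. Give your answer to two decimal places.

80.11

Spearman-Brown: ρ = 2r/(1 + r) = 2(0.81)/(1 + 0.81) = 1.620/1.81 = 0.8950 → 0.90
Regress the observed score toward the mean by the unreliability: T̂ = 0.90·79 + 0.10·90.1 = 71.10 + 9.010 = 80.110.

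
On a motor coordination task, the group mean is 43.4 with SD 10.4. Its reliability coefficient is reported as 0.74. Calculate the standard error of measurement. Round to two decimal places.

SEM = SD · √(1 − ρ) = 10.4 × √0.26 = 10.4 × 0.5099 = 5.303

5.30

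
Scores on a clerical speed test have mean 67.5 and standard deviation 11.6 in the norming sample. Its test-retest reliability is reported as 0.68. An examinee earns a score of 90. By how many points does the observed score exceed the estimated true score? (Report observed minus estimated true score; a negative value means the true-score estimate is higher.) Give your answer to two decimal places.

Weight the observed score by reliability and the mean by (1 − reliability): T̂ = 0.68·90 + 0.32·67.5 = 61.20 + 21.600 = 82.8000.
X − T̂ = 90 − 82.800 = 7.200 → 7.20

7.20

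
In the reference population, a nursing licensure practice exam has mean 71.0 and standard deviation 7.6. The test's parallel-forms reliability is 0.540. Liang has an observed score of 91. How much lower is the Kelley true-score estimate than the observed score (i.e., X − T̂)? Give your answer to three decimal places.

T̂ = 0.540(91) + 0.460(71.0) = 49.140 + 32.6600 = 81.80000 → 81.8000
X − T̂ = 91 − 81.8000 = 9.2000 → 9.200

9.200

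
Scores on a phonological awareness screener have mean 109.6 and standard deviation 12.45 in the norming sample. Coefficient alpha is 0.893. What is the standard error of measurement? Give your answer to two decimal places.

4.07

SEM = SD · √(1 − ρ) = 12.45 × √0.107 = 12.45 × 0.3271 = 4.073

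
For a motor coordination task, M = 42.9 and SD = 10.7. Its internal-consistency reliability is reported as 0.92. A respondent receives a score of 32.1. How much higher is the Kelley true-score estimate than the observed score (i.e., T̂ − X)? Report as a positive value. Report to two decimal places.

0.86

T̂ = 0.92(32.1) + 0.08(42.9) = 29.532 + 3.432 = 32.9640 → 32.964
T̂ − X = 32.964 − 32.1 = 0.864 → 0.86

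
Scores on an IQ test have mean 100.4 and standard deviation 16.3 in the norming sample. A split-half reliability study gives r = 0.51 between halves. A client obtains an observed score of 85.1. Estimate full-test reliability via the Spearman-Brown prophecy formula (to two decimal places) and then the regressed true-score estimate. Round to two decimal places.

Spearman-Brown: ρ = 2r/(1 + r) = 2(0.51)/(1 + 0.51) = 1.020/1.51 = 0.6755 → 0.68
T̂ = ρX + (1 − ρ)μ
  = 0.68 × 85.1 + 0.32 × 100.4
  = 57.868 + 32.128
  = 89.996
  ≈ 90.00

90.00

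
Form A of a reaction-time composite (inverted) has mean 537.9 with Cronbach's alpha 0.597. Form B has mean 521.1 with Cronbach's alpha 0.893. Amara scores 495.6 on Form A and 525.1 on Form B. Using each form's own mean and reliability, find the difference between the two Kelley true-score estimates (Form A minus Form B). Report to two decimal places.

T̂_A = 0.597(495.6) + 0.403(537.9) = 512.6469
T̂_B = 0.893(525.1) + 0.107(521.1) = 524.6720
T̂_A − T̂_B = -12.0251

-12.03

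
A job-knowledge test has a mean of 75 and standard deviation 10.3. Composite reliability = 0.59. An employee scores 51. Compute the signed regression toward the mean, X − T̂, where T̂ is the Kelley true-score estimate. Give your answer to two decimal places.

T̂ = 0.59(51) + 0.41(75) = 30.09 + 30.75 = 60.8400 → 60.840
X − T̂ = 51 − 60.840 = -9.840 → -9.84

-9.84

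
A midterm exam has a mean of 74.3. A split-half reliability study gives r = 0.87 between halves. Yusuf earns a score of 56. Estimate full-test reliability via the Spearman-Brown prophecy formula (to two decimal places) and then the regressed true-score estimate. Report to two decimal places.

Spearman-Brown: ρ = 2r/(1 + r) = 2(0.87)/(1 + 0.87) = 1.740/1.87 = 0.9305 → 0.93
T̂ = 0.93(56) + 0.07(74.3) = 52.08 + 5.201 = 57.281 → 57.28

57.28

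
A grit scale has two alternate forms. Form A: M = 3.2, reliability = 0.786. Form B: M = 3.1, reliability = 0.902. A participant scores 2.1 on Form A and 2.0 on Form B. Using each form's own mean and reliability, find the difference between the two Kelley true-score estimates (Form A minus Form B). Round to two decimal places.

T̂_A = 0.786(2.1) + 0.214(3.2) = 2.3354
T̂_B = 0.902(2.0) + 0.098(3.1) = 2.1078
T̂_A − T̂_B = 0.2276

0.23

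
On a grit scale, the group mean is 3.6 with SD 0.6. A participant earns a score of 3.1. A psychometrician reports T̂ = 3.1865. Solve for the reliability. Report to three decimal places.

0.827

T̂ = ρX + (1 − ρ)μ  ⇒  T̂ − μ = ρ(X − μ)
ρ = (T̂ − μ)/(X − μ) = (3.1865 − 3.6) / (3.1 − 3.6) = -0.4135 / -0.5 = 0.82700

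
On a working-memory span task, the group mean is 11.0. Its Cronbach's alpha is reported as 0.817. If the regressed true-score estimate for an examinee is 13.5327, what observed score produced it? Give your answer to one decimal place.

T̂ = ρX + (1 − ρ)μ  ⇒  X = (T̂ − (1 − ρ)μ) / ρ
X = (13.5327 − 0.183 × 11.0) / 0.817 = (13.5327 − 2.0130) / 0.817 = 11.5197 / 0.817 = 14.100

14.1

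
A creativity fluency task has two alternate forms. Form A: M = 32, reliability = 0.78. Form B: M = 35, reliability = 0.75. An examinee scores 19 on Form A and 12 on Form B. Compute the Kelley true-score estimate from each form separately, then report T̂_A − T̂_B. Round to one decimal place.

T̂_A = 0.78(19) + 0.22(32) = 21.860
T̂_B = 0.75(12) + 0.25(35) = 17.750
T̂_A − T̂_B = 4.110

4.1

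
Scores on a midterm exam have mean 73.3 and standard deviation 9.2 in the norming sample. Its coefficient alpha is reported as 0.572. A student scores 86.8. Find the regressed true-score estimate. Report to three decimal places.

81.022

Kelley's formula gives T̂ = 0.572·86.8 + 0.428·73.3 = 49.6496 + 31.3724 = 81.0220.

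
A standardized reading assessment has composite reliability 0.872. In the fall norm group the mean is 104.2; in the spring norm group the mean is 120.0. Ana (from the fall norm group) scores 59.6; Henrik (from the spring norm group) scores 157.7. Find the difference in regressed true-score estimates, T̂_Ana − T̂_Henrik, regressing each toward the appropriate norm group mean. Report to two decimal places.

T̂_Ana = 0.872(59.6) + 0.128(104.2) = 65.3088
T̂_Henrik = 0.872(157.7) + 0.128(120.0) = 152.8744
Difference = 65.3088 − 152.8744 = -87.5656

-87.57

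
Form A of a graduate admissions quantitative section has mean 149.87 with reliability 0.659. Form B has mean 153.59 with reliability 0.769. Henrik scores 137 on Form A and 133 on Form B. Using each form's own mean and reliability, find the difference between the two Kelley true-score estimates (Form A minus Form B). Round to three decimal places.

T̂_A = 0.659(137) + 0.341(149.87) = 141.38867
T̂_B = 0.769(133) + 0.231(153.59) = 137.75629
T̂_A − T̂_B = 3.63238

3.632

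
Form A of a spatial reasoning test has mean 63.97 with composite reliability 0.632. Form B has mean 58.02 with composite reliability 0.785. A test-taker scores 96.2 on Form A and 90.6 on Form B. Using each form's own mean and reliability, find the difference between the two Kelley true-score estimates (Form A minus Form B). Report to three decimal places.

T̂_A = 0.632(96.2) + 0.368(63.97) = 84.33936
T̂_B = 0.785(90.6) + 0.215(58.02) = 83.59530
T̂_A − T̂_B = 0.74406

0.744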